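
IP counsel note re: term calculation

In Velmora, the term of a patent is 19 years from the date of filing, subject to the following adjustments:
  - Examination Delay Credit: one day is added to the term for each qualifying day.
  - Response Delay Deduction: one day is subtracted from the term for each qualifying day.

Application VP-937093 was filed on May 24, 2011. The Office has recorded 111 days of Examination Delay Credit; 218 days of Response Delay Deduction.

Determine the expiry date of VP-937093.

February 6, 2030

Base term: filing date + 19 years → 24 May 2030.
Examination Delay Credit: +111 days → 12 September 2030.
Response Delay Deduction: −218 days → 6 February 2030.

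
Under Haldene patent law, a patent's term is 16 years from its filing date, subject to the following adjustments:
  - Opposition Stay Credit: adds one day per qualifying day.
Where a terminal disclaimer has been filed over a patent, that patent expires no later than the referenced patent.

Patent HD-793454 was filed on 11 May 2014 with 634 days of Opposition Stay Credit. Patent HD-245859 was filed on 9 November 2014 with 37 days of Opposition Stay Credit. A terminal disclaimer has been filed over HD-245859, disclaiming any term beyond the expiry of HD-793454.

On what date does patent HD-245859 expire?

December 16, 2030

Natural term of HD-245859:
  Base: filing + 16 years → 9 November 2030.
  Opposition Stay Credit: +37 days → 16 December 2030.
Expiry of referenced patent HD-793454:
  Base: filing + 16 years → 11 May 2030.
  Opposition Stay Credit: +634 days → 4 February 2032.
Terminal disclaimer: HD-245859 expires on the earlier of 16 December 2030 and 4 February 2032.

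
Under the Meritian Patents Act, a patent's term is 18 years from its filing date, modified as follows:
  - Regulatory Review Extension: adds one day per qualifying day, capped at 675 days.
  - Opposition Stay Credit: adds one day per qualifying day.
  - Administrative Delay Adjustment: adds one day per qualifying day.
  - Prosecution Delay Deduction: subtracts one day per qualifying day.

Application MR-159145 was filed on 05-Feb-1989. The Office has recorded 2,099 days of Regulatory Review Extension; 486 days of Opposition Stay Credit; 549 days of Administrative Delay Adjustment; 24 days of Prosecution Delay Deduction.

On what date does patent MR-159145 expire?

2011-09-18

Base term: filing date + 18 years → 5 February 2007.
Regulatory Review Extension: 2099 days claimed exceeds the 675-day cap, so +675 days → 11 December 2008.
Opposition Stay Credit: +486 days → 11 April 2010.
Administrative Delay Adjustment: +549 days → 12 October 2011.
Prosecution Delay Deduction: −24 days → 18 September 2011.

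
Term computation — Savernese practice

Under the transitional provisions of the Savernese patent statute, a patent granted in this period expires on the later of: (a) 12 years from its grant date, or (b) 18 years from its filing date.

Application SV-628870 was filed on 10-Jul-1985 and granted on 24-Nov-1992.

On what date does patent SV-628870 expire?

2004-11-24

(a) grant + 12 years → 24 November 2004.
(b) filing + 18 years → 10 July 2003.
Later of the two: 24 November 2004.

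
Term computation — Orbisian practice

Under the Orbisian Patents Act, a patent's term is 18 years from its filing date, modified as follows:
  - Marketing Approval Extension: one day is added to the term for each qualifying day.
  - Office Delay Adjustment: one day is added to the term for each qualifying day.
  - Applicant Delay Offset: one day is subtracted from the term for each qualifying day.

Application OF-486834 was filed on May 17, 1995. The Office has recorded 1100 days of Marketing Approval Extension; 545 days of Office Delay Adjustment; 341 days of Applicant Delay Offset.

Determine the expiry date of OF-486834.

Base term: filing date + 18 years → 17 May 2013.
Marketing Approval Extension: +1100 days → 21 May 2016.
Office Delay Adjustment: +545 days → 17 November 2017.
Applicant Delay Offset: −341 days → 11 December 2016.

December 11, 2016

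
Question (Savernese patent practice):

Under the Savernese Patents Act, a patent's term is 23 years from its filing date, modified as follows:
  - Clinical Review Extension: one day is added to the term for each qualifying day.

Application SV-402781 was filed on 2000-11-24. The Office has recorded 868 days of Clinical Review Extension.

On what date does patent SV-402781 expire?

April 10, 2026

Base term: filing date + 23 years → 24 November 2023.
Clinical Review Extension: +868 days → 10 April 2026.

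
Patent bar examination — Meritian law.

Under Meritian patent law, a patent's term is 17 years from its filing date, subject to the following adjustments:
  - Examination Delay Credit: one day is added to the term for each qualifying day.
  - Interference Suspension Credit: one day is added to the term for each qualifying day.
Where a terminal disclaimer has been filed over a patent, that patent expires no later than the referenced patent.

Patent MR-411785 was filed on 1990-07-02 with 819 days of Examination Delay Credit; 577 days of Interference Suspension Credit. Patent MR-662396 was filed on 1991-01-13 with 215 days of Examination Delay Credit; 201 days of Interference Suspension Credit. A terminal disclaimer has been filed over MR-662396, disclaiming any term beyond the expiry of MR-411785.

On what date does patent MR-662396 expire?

2009-03-04

Natural term of MR-662396:
  Base: filing + 17 years → 13 January 2008.
  Examination Delay Credit: +215 days → 15 August 2008.
  Interference Suspension Credit: +201 days → 4 March 2009.
Expiry of referenced patent MR-411785:
  Base: filing + 17 years → 2 July 2007.
  Examination Delay Credit: +819 days → 28 September 2009.
  Interference Suspension Credit: +577 days → 28 April 2011.
Terminal disclaimer: MR-662396 expires on the earlier of 4 March 2009 and 28 April 2011.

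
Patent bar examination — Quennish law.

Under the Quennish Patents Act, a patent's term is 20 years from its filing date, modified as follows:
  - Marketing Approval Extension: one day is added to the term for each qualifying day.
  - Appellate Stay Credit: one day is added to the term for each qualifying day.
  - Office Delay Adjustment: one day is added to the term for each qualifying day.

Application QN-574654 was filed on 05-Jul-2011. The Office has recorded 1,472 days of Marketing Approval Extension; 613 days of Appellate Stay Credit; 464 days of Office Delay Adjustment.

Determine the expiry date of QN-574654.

June 27, 2038

Base term: filing date + 20 years → 5 July 2031.
Marketing Approval Extension: +1472 days → 16 July 2035.
Appellate Stay Credit: +613 days → 20 March 2037.
Office Delay Adjustment: +464 days → 27 June 2038.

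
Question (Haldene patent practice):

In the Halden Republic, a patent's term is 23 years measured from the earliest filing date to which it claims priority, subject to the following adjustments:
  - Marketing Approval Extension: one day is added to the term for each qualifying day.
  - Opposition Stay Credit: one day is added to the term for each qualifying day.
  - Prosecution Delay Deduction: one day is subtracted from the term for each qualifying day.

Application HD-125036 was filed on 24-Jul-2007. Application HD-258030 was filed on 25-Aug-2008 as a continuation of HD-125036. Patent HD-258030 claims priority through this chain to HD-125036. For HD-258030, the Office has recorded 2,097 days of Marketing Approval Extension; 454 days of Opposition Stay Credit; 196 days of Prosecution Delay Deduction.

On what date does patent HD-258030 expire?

Earliest priority filing: 24 July 2007.
Base term: 24 July 2007 + 23 years → 24 July 2030.
Marketing Approval Extension: +2097 days → 20 April 2036.
Opposition Stay Credit: +454 days → 18 July 2037.
Prosecution Delay Deduction: −196 days → 3 January 2037.

2037-01-03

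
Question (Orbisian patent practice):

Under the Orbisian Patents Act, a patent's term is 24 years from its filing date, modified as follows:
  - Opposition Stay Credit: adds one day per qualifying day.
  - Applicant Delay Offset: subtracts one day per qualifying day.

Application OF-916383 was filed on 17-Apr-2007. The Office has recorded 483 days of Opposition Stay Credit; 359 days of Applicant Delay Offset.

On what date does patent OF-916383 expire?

2031-08-19

Base term: filing date + 24 years → 17 April 2031.
Opposition Stay Credit: +483 days → 12 August 2032.
Applicant Delay Offset: −359 days → 19 August 2031.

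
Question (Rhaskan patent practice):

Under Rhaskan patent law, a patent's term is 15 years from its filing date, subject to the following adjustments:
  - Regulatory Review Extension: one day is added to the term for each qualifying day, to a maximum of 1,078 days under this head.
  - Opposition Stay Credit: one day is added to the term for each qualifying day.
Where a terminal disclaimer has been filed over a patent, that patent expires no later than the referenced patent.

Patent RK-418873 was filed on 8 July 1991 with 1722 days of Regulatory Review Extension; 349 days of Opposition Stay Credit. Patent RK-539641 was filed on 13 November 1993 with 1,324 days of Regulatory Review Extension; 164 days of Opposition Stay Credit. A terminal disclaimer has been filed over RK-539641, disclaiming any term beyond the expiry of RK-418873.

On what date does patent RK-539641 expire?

Natural term of RK-539641:
  Base: filing + 15 years → 13 November 2008.
  Regulatory Review Extension: 1324 days claimed exceeds the 1078-day cap, so +1078 days → 27 October 2011.
  Opposition Stay Credit: +164 days → 8 April 2012.
Expiry of referenced patent RK-418873:
  Base: filing + 15 years → 8 July 2006.
  Regulatory Review Extension: 1722 days claimed exceeds the 1078-day cap, so +1078 days → 20 June 2009.
  Opposition Stay Credit: +349 days → 4 June 2010.
Terminal disclaimer: RK-539641 expires on the earlier of 8 April 2012 and 4 June 2010.

June 4, 2010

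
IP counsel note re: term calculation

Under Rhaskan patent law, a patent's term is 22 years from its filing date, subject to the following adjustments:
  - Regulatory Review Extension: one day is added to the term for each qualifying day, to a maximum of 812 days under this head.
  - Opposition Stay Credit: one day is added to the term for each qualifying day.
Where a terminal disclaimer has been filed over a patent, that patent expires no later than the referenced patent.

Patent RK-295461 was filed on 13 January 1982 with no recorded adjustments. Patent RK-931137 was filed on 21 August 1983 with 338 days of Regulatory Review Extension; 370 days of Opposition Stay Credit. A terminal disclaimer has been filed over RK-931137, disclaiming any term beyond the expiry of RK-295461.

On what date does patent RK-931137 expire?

January 13, 2004

Natural term of RK-931137:
  Base: filing + 22 years → 21 August 2005.
  Regulatory Review Extension: 338 days (within the 812-day cap) → +338 days → 25 July 2006.
  Opposition Stay Credit: +370 days → 30 July 2007.
Expiry of referenced patent RK-295461:
  Base: filing + 22 years → 13 January 2004.
Terminal disclaimer: RK-931137 expires on the earlier of 30 July 2007 and 13 January 2004.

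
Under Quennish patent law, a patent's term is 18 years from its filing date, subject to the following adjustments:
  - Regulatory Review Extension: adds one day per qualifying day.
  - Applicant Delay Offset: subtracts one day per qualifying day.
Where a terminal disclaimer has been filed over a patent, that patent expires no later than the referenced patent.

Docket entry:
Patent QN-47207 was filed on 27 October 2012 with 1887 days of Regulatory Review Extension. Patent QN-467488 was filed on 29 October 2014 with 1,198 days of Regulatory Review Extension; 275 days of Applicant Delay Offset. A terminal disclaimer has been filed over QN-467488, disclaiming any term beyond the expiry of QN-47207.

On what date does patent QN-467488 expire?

May 10, 2035

Natural term of QN-467488:
  Base: filing + 18 years → 29 October 2032.
  Regulatory Review Extension: +1198 days → 9 February 2036.
  Applicant Delay Offset: −275 days → 10 May 2035.
Expiry of referenced patent QN-47207:
  Base: filing + 18 years → 27 October 2030.
  Regulatory Review Extension: +1887 days → 27 December 2035.
Terminal disclaimer: QN-467488 expires on the earlier of 10 May 2035 and 27 December 2035.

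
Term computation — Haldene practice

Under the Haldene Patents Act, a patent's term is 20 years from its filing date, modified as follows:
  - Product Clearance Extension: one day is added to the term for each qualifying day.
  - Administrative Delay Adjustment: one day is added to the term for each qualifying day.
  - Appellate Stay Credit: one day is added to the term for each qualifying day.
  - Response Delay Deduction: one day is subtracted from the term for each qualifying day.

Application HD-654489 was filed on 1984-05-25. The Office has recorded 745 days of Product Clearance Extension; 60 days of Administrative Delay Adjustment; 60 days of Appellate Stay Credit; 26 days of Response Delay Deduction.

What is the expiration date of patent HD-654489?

2006-09-11

Base term: filing date + 20 years → 25 May 2004.
Product Clearance Extension: +745 days → 9 June 2006.
Administrative Delay Adjustment: +60 days → 8 August 2006.
Appellate Stay Credit: +60 days → 7 October 2006.
Response Delay Deduction: −26 days → 11 September 2006.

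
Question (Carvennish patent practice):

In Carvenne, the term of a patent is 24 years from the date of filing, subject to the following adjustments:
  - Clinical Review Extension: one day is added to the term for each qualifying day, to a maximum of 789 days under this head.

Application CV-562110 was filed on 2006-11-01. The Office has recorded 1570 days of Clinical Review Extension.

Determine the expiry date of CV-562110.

2032-12-29

Base term: filing date + 24 years → 1 November 2030.
Clinical Review Extension: 1570 days claimed exceeds the 789-day cap, so +789 days → 29 December 2032.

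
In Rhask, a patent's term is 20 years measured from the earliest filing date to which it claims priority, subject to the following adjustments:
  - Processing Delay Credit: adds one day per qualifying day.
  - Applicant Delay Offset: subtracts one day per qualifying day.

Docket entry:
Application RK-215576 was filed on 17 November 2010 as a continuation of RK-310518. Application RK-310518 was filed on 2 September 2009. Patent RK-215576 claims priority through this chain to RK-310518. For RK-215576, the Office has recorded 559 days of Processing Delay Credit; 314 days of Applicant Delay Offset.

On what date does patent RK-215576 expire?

Earliest priority filing: 2 September 2009.
Base term: 2 September 2009 + 20 years → 2 September 2029.
Processing Delay Credit: +559 days → 15 March 2031.
Applicant Delay Offset: −314 days → 5 May 2030.

May 5, 2030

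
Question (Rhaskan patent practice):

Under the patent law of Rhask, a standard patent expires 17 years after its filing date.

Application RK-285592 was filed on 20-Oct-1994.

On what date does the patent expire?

2011-10-20

Filing date + 17 years → 20 October 2011.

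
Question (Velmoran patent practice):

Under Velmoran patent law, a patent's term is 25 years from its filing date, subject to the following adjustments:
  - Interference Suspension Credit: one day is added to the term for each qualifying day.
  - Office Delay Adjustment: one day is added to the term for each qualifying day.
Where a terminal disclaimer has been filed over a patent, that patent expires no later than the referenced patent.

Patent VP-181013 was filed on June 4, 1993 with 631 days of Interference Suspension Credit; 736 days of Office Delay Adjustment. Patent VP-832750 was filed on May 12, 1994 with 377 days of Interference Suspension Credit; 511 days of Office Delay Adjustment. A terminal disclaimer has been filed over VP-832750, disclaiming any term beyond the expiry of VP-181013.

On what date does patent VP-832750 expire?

Natural term of VP-832750:
  Base: filing + 25 years → 12 May 2019.
  Interference Suspension Credit: +377 days → 23 May 2020.
  Office Delay Adjustment: +511 days → 16 October 2021.
Expiry of referenced patent VP-181013:
  Base: filing + 25 years → 4 June 2018.
  Interference Suspension Credit: +631 days → 25 February 2020.
  Office Delay Adjustment: +736 days → 2 March 2022.
Terminal disclaimer: VP-832750 expires on the earlier of 16 October 2021 and 2 March 2022.

October 16, 2021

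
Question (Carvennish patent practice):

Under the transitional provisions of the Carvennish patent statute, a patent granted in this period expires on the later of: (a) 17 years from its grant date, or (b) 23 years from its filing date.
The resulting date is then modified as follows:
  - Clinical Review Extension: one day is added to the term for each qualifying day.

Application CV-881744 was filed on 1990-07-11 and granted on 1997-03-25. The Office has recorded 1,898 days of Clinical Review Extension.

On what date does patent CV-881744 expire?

(a) grant + 17 years → 25 March 2014.
(b) filing + 23 years → 11 July 2013.
Later of the two: 25 March 2014.
Clinical Review Extension: +1898 days → 5 June 2019.

2019-06-05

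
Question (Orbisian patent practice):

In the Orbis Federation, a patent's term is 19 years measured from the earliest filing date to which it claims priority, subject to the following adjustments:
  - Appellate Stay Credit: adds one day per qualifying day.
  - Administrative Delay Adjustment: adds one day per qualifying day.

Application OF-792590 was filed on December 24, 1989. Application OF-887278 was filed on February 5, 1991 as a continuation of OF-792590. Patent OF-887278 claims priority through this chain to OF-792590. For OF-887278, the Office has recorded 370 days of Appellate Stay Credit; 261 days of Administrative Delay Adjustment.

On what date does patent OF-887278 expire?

Earliest priority filing: 24 December 1989.
Base term: 24 December 1989 + 19 years → 24 December 2008.
Appellate Stay Credit: +370 days → 29 December 2009.
Administrative Delay Adjustment: +261 days → 16 September 2010.

2010-09-16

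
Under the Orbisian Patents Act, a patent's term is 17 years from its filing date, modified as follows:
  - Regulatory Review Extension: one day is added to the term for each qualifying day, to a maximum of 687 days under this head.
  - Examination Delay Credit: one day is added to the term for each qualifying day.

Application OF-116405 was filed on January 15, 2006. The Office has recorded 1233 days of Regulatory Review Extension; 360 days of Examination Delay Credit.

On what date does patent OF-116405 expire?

Base term: filing date + 17 years → 15 January 2023.
Regulatory Review Extension: 1233 days claimed exceeds the 687-day cap, so +687 days → 2 December 2024.
Examination Delay Credit: +360 days → 27 November 2025.

2025-11-27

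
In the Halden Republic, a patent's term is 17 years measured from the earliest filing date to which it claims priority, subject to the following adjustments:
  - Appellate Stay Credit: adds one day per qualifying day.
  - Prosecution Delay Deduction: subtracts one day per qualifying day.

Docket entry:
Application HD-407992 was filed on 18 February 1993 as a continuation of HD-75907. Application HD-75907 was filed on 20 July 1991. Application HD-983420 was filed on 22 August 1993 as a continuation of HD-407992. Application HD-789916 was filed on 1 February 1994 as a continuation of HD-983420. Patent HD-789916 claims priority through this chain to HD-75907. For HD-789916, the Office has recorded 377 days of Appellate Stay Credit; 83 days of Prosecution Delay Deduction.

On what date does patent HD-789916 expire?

May 10, 2009

Earliest priority filing: 20 July 1991.
Base term: 20 July 1991 + 17 years → 20 July 2008.
Appellate Stay Credit: +377 days → 1 August 2009.
Prosecution Delay Deduction: −83 days → 10 May 2009.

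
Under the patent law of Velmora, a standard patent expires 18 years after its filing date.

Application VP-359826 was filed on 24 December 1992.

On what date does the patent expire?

December 24, 2010

Filing date + 18 years → 24 December 2010.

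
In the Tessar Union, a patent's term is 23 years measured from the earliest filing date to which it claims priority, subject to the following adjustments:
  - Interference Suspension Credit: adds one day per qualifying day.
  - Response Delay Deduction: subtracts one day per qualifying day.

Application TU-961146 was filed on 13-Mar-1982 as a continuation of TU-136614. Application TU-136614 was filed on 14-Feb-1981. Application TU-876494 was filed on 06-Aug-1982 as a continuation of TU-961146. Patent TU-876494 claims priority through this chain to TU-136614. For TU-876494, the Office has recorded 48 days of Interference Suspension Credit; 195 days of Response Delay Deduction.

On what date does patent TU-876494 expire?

September 20, 2003

Earliest priority filing: 14 February 1981.
Base term: 14 February 1981 + 23 years → 14 February 2004.
Interference Suspension Credit: +48 days → 2 April 2004.
Response Delay Deduction: −195 days → 20 September 2003.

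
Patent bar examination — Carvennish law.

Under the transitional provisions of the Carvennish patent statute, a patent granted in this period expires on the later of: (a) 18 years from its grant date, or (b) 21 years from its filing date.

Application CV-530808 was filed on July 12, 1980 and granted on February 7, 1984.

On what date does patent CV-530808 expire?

(a) grant + 18 years → 7 February 2002.
(b) filing + 21 years → 12 July 2001.
Later of the two: 7 February 2002.

February 7, 2002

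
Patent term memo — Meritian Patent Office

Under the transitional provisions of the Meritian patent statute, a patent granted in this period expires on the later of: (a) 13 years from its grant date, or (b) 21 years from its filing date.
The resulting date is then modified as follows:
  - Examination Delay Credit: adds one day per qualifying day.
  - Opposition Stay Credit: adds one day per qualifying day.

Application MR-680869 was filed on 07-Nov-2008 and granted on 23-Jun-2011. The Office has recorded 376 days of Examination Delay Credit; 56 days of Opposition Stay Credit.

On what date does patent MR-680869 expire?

2031-01-13

(a) grant + 13 years → 23 June 2024.
(b) filing + 21 years → 7 November 2029.
Later of the two: 7 November 2029.
Examination Delay Credit: +376 days → 18 November 2030.
Opposition Stay Credit: +56 days → 13 January 2031.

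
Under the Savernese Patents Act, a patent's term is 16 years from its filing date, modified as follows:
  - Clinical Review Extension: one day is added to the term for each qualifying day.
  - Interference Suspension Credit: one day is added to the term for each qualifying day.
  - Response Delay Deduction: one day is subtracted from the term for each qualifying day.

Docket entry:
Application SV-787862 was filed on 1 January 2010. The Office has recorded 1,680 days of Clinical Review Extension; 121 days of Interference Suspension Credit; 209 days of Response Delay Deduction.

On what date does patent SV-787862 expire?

Base term: filing date + 16 years → 1 January 2026.
Clinical Review Extension: +1680 days → 8 August 2030.
Interference Suspension Credit: +121 days → 7 December 2030.
Response Delay Deduction: −209 days → 12 May 2030.

2030-05-12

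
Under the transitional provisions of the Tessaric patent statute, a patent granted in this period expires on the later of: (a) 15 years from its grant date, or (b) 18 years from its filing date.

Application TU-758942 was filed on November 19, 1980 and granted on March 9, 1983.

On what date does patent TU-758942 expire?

1998-11-19

(a) grant + 15 years → 9 March 1998.
(b) filing + 18 years → 19 November 1998.
Later of the two: 19 November 1998.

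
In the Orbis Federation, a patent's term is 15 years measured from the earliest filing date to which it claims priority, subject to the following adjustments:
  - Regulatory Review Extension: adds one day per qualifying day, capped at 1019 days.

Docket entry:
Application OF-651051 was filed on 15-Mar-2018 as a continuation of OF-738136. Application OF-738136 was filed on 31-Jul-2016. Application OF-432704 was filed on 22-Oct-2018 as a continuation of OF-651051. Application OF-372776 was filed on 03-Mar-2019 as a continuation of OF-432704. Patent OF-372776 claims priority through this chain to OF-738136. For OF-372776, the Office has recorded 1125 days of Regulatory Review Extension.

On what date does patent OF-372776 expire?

2034-05-15

Earliest priority filing: 31 July 2016.
Base term: 31 July 2016 + 15 years → 31 July 2031.
Regulatory Review Extension: 1125 days claimed exceeds the 1019-day cap, so +1019 days → 15 May 2034.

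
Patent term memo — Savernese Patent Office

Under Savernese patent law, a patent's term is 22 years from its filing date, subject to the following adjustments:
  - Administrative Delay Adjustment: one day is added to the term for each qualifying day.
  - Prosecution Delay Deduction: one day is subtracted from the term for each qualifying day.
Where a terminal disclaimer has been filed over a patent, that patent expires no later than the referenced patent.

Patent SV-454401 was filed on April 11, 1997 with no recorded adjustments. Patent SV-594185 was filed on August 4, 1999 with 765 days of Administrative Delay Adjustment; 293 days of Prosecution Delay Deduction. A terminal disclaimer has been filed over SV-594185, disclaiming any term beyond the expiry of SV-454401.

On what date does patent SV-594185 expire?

Natural term of SV-594185:
  Base: filing + 22 years → 4 August 2021.
  Administrative Delay Adjustment: +765 days → 8 September 2023.
  Prosecution Delay Deduction: −293 days → 19 November 2022.
Expiry of referenced patent SV-454401:
  Base: filing + 22 years → 11 April 2019.
Terminal disclaimer: SV-594185 expires on the earlier of 19 November 2022 and 11 April 2019.

April 11, 2019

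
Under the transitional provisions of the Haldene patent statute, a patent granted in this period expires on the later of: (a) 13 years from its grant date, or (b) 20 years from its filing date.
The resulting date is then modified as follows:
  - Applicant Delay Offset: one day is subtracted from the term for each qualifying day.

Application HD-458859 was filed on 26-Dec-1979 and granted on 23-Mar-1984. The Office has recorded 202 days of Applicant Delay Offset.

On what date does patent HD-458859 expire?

June 7, 1999

(a) grant + 13 years → 23 March 1997.
(b) filing + 20 years → 26 December 1999.
Later of the two: 26 December 1999.
Applicant Delay Offset: −202 days → 7 June 1999.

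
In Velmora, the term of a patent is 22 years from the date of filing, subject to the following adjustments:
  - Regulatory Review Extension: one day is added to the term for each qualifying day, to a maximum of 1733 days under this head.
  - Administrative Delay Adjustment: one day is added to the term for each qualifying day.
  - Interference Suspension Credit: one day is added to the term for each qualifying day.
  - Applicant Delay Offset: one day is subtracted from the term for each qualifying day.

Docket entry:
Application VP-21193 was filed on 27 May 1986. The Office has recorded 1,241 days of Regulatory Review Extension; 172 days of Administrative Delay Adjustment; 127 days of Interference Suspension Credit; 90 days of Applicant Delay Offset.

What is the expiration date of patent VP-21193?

Base term: filing date + 22 years → 27 May 2008.
Regulatory Review Extension: 1241 days (within the 1733-day cap) → +1241 days → 20 October 2011.
Administrative Delay Adjustment: +172 days → 9 April 2012.
Interference Suspension Credit: +127 days → 14 August 2012.
Applicant Delay Offset: −90 days → 16 May 2012.

May 16, 2012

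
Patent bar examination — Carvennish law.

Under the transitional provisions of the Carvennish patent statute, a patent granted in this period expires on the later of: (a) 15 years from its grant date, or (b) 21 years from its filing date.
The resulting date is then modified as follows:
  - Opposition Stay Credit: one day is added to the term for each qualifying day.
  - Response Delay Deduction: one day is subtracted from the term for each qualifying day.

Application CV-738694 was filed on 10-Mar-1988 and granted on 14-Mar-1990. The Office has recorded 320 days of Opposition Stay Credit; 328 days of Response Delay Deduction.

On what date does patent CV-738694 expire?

(a) grant + 15 years → 14 March 2005.
(b) filing + 21 years → 10 March 2009.
Later of the two: 10 March 2009.
Opposition Stay Credit: +320 days → 24 January 2010.
Response Delay Deduction: −328 days → 2 March 2009.

2009-03-02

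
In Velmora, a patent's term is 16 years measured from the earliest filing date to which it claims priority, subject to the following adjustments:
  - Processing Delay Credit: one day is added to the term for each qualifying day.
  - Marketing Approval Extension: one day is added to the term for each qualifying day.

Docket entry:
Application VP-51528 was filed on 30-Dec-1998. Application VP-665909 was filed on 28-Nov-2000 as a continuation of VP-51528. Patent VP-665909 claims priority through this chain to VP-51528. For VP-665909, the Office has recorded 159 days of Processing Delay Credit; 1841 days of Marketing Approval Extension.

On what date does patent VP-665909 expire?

Earliest priority filing: 30 December 1998.
Base term: 30 December 1998 + 16 years → 30 December 2014.
Processing Delay Credit: +159 days → 7 June 2015.
Marketing Approval Extension: +1841 days → 21 June 2020.

2020-06-21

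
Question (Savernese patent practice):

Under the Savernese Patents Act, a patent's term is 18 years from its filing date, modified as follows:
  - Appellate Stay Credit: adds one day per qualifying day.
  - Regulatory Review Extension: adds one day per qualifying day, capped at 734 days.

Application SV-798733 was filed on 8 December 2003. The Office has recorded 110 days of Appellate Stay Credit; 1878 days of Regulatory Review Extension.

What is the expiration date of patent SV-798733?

March 31, 2024

Base term: filing date + 18 years → 8 December 2021.
Appellate Stay Credit: +110 days → 28 March 2022.
Regulatory Review Extension: 1878 days claimed exceeds the 734-day cap, so +734 days → 31 March 2024.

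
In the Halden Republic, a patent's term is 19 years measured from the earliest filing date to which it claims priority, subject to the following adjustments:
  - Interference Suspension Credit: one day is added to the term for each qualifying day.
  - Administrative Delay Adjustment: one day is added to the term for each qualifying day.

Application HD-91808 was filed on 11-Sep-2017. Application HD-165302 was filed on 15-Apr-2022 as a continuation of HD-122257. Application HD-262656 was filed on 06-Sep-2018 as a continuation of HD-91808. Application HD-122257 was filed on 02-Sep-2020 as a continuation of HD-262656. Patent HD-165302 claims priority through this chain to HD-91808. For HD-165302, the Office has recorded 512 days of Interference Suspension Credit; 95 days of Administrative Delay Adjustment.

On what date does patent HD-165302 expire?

Earliest priority filing: 11 September 2017.
Base term: 11 September 2017 + 19 years → 11 September 2036.
Interference Suspension Credit: +512 days → 5 February 2038.
Administrative Delay Adjustment: +95 days → 11 May 2038.

2038-05-11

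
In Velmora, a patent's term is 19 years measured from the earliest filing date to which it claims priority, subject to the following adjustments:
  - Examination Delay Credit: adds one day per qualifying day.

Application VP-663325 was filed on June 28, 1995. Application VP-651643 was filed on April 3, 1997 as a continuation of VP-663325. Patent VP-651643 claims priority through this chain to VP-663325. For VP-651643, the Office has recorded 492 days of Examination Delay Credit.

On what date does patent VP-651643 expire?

Earliest priority filing: 28 June 1995.
Base term: 28 June 1995 + 19 years → 28 June 2014.
Examination Delay Credit: +492 days → 2 November 2015.

2015-11-02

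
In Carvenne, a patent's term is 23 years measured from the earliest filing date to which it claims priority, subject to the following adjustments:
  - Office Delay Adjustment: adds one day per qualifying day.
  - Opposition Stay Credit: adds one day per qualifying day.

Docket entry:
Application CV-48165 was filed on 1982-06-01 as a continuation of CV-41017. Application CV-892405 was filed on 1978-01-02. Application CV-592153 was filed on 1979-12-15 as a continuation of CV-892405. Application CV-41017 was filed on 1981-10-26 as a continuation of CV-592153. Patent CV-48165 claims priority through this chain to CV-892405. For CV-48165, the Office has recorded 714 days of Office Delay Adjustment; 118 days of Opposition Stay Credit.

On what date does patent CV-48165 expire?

April 14, 2003

Earliest priority filing: 2 January 1978.
Base term: 2 January 1978 + 23 years → 2 January 2001.
Office Delay Adjustment: +714 days → 17 December 2002.
Opposition Stay Credit: +118 days → 14 April 2003.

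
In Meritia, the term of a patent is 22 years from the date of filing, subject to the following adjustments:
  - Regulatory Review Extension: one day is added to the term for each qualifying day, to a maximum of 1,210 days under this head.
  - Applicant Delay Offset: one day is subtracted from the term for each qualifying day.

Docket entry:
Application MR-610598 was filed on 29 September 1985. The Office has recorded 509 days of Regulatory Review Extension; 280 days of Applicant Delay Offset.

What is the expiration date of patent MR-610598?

Base term: filing date + 22 years → 29 September 2007.
Regulatory Review Extension: 509 days (within the 1210-day cap) → +509 days → 19 February 2009.
Applicant Delay Offset: −280 days → 15 May 2008.

2008-05-15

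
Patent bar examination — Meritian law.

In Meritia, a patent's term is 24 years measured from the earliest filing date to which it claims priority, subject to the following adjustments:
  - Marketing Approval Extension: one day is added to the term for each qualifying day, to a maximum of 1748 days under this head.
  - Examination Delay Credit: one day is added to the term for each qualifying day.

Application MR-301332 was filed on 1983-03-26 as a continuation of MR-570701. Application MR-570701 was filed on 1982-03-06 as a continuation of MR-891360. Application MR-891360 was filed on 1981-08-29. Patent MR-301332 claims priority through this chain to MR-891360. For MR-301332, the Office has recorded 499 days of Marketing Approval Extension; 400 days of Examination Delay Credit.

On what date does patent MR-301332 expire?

2008-02-14

Earliest priority filing: 29 August 1981.
Base term: 29 August 1981 + 24 years → 29 August 2005.
Marketing Approval Extension: 499 days (within the 1748-day cap) → +499 days → 10 January 2007.
Examination Delay Credit: +400 days → 14 February 2008.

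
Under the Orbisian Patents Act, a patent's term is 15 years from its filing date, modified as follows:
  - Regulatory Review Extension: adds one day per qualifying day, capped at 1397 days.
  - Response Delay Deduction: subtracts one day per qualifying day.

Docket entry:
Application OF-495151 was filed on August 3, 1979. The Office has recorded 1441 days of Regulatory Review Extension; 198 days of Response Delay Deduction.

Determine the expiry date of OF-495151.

Base term: filing date + 15 years → 3 August 1994.
Regulatory Review Extension: 1441 days claimed exceeds the 1397-day cap, so +1397 days → 31 May 1998.
Response Delay Deduction: −198 days → 14 November 1997.

November 14, 1997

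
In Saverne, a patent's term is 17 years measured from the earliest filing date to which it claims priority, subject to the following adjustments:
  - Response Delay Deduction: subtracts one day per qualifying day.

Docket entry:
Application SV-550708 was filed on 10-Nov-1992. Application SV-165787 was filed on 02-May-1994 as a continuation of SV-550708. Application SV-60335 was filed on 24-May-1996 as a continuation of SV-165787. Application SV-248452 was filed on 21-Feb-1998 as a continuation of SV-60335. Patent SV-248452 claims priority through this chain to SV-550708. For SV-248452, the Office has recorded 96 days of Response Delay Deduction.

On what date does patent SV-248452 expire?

Earliest priority filing: 10 November 1992.
Base term: 10 November 1992 + 17 years → 10 November 2009.
Response Delay Deduction: −96 days → 6 August 2009.

August 6, 2009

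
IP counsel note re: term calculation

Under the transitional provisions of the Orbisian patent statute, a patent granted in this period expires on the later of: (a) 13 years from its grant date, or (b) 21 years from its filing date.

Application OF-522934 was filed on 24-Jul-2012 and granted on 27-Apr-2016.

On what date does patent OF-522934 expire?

2033-07-24

(a) grant + 13 years → 27 April 2029.
(b) filing + 21 years → 24 July 2033.
Later of the two: 24 July 2033.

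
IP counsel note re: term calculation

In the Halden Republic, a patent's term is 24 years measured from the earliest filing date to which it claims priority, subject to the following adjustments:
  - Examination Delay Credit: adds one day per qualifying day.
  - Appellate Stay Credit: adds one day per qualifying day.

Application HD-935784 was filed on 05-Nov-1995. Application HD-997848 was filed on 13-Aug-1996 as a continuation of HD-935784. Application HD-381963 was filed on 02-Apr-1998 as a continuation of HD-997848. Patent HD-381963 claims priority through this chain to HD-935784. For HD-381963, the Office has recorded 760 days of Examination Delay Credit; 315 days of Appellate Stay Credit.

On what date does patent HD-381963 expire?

Earliest priority filing: 5 November 1995.
Base term: 5 November 1995 + 24 years → 5 November 2019.
Examination Delay Credit: +760 days → 4 December 2021.
Appellate Stay Credit: +315 days → 15 October 2022.

October 15, 2022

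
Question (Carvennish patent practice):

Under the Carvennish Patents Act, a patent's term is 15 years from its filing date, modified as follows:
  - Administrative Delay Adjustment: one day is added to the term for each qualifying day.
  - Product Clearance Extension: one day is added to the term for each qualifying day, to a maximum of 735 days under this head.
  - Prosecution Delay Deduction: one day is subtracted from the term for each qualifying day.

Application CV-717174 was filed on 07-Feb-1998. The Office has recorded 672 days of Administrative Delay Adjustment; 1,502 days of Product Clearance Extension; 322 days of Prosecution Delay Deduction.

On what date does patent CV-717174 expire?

2016-01-28

Base term: filing date + 15 years → 7 February 2013.
Administrative Delay Adjustment: +672 days → 11 December 2014.
Product Clearance Extension: 1502 days claimed exceeds the 735-day cap, so +735 days → 15 December 2016.
Prosecution Delay Deduction: −322 days → 28 January 2016.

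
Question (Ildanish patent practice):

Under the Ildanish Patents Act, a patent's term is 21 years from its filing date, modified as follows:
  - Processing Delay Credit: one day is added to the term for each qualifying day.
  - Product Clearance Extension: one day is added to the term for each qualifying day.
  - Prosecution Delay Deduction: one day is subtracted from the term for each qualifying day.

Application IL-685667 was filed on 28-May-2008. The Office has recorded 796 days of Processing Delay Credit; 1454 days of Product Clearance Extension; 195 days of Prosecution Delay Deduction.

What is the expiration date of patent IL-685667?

Base term: filing date + 21 years → 28 May 2029.
Processing Delay Credit: +796 days → 2 August 2031.
Product Clearance Extension: +1454 days → 26 July 2035.
Prosecution Delay Deduction: −195 days → 12 January 2035.

2035-01-12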